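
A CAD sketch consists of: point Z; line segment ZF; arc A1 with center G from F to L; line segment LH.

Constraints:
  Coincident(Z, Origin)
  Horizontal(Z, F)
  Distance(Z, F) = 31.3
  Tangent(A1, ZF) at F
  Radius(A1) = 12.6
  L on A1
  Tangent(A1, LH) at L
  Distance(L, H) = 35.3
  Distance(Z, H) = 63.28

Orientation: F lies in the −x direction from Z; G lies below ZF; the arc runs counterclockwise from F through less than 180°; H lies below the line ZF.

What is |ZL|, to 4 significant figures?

46.00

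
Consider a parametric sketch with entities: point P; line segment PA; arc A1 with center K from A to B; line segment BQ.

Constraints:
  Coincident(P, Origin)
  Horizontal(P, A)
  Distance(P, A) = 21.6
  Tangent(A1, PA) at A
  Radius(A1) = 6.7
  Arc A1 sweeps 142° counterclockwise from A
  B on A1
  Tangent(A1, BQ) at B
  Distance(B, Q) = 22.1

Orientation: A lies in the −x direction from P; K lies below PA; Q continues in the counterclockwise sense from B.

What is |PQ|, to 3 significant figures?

26.9

P is at the origin; PA is horizontal with |PA| = 21.6 and A on the −x side, so A = (-21.6, 0.00). The tangent condition forces KA to be normal to PA, so K = A + (0, -6.7) = (-21.6, -6.70). On A1, A sits at bearing 90° from K; a 142° counterclockwise sweep puts B at bearing 232°, so B = K + 6.7·(cos 232°, sin 232°) = (-25.7, -12.0). Since A1 is tangent to BQ there, KB ⟂ BQ, so BQ runs along (−sin 232°, cos 232°); with |BQ| = 22.1, Q = (-8.31, -25.6). Then |PQ| = |Q − P| = 26.9.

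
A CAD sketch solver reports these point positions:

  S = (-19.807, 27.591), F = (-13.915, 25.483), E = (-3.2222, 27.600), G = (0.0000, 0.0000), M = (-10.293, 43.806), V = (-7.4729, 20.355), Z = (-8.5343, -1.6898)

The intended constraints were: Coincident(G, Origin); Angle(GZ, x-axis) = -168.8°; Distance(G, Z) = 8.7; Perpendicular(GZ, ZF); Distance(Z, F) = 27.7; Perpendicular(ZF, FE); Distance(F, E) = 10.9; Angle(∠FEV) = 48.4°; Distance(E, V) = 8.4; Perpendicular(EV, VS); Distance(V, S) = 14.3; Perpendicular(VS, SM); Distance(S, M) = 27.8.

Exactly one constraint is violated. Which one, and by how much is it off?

Distance(S, M) = 27.8 — off by 9.00.

G = (0.00, 0.00) ✓; GZ at -168.8° ✓; |GZ| = 8.700 ✓; ∠(GZ, ZF) = 90.00° ✓; |ZF| = 27.70 ✓; ∠(ZF, FE) = 90.00° ✓; |FE| = 10.90 ✓; ∠FEV = 48.40° ✓; |EV| = 8.400 ✓; ∠(EV, VS) = 90.00° ✓; |VS| = 14.30 ✓; ∠(VS, SM) = 90.00° ✓; |SM| = 18.80 ✗.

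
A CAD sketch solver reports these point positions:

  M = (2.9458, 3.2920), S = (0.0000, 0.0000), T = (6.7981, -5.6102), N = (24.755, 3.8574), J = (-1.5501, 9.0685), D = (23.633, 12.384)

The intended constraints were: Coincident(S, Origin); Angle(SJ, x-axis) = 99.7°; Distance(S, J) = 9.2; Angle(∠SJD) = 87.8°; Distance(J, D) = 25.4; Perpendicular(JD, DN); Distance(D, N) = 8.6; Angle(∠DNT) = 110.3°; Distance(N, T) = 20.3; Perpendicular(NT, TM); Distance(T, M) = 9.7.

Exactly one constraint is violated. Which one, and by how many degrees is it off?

Perpendicular(NT, TM) — off by 4.40°.

S = (0.00, 0.00) ✓; SJ at 99.70° ✓; |SJ| = 9.200 ✓; ∠SJD = 87.80° ✓; |JD| = 25.40 ✓; ∠(JD, DN) = 90.00° ✓; |DN| = 8.600 ✓; ∠DNT = 110.3° ✓; |NT| = 20.30 ✓; ∠(NT, TM) = 94.40° ✗; |TM| = 9.700 ✓.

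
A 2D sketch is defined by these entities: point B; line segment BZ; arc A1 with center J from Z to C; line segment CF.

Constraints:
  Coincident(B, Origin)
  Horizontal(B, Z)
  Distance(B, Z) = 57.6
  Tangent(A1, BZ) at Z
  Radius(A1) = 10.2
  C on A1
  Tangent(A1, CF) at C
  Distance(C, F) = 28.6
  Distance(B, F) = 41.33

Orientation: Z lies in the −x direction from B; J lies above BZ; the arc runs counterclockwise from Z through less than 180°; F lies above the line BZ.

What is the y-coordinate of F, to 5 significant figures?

26.319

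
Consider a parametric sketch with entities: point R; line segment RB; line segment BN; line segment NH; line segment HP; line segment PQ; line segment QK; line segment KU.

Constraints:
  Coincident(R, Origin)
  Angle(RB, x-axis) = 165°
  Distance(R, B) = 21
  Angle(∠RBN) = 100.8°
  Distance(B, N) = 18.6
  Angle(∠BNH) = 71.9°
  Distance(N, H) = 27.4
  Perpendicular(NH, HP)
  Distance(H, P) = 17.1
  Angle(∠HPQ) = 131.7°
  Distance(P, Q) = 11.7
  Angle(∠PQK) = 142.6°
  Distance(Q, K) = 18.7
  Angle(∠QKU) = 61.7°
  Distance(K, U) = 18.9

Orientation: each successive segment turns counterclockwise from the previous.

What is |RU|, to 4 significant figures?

19.83

R is at the origin; RB runs at 165.0° with length 21.0, so B = (-20.28, 5.435). ∠RBN = 100.8° gives BN at -115.8° from the x-axis; with |BN| = 18.6, N = (-28.38, -11.31). ∠BNH = 71.9° gives NH at -7.700° from the x-axis; with |NH| = 27.4, H = (-1.227, -14.98). The perpendicularity gives HP at right angles to NH, so HP runs at 82.30°; with |HP| = 17.1, P = (1.064, 1.964). ∠HPQ = 131.7° gives PQ at 130.6° from the x-axis; with |PQ| = 11.7, Q = (-6.550, 10.85). ∠PQK = 142.6° gives QK at 168.0° from the x-axis; with |QK| = 18.7, K = (-24.84, 14.74). ∠QKU = 61.7° gives KU at -73.70° from the x-axis; with |KU| = 18.9, U = (-19.54, -3.405). Then |RU| = |U − R| = 19.83.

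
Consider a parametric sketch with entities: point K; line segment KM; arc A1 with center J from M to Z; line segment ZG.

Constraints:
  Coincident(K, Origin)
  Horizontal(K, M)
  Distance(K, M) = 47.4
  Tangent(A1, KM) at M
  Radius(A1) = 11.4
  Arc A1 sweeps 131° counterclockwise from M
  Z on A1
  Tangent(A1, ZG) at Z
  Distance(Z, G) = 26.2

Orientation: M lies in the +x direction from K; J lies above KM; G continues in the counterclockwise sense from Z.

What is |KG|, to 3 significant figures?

54.8

K is at the origin; K and M share the same y with |KM| = 47.4 and M on the +x side, so M = (47.4, 0.00). A1 meets KM tangentially, so JM is at right angles to KM, so J = M + (0, 11.4) = (47.4, 11.4). On A1, M sits at bearing -90° from J; a 131° counterclockwise sweep puts Z at bearing 41°, so Z = J + 11.4·(cos 41°, sin 41°) = (56.0, 18.9). A1 meets ZG tangentially, so JZ is at right angles to ZG, so ZG runs along (−sin 41°, cos 41°); with |ZG| = 26.2, G = (38.8, 38.7). Then |KG| = |G − K| = 54.8.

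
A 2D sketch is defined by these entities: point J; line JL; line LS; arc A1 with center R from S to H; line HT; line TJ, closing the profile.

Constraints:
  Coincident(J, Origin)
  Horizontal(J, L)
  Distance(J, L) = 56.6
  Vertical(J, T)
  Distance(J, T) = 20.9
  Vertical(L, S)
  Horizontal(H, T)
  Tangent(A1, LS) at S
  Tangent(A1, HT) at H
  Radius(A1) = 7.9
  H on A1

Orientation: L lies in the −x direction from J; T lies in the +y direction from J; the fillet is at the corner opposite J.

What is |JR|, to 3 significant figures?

50.4

J is at the origin; JL is horizontal with |JL| = 56.6 and L on the −x side, so L = (-56.6, 0.00). JT is vertical with |JT| = 20.9 and T on the +y side, so T = (0.00, 20.9). The virtual corner opposite J is at (-56.6, 20.9). Tangency of A1 to LS means the radius RS is perpendicular to LS and since A1 is tangent to HT there, RH ⟂ HT, with radius 7.9, so the center R sits 7.9 in from both sides at R = (-48.7, 13.0). Then |JR| = |R − J| = 50.4.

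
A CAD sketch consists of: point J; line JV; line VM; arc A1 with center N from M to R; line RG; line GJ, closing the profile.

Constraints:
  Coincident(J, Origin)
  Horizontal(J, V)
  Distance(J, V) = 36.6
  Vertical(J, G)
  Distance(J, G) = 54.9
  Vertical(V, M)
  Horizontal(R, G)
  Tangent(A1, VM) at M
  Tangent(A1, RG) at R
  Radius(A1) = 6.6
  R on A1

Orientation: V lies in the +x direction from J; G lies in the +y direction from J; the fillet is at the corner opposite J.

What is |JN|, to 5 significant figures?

56.859

J is at the origin; J and V share the same y with |JV| = 36.6 and V on the +x side, so V = (36.600, 0.0000). J and G share the same x with |JG| = 54.9 and G on the +y side, so G = (0.0000, 54.900). The virtual corner opposite J is at (36.600, 54.900). A1 meets VM tangentially, so NM is at right angles to VM and A1 meets RG tangentially, so NR is at right angles to RG, with radius 6.6, so the center N sits 6.6 in from both sides at N = (30.000, 48.300). Then |JN| = |N − J| = 56.859.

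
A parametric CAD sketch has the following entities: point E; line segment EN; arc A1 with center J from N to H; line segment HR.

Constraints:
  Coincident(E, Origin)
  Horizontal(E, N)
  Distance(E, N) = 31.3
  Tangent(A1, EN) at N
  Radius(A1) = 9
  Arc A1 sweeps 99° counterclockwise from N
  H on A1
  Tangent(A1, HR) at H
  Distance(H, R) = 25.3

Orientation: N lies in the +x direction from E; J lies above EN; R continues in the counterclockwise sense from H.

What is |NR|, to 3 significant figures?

35.7

E is at the origin; EN is horizontal with |EN| = 31.3 and N on the +x side, so N = (31.3, 0.00). The tangent condition forces JN to be normal to EN, so J = N + (0, 9) = (31.3, 9.00). On A1, N sits at bearing -90° from J; a 99° counterclockwise sweep puts H at bearing 9°, so H = J + 9.0·(cos 9°, sin 9°) = (40.2, 10.4). The tangent condition forces JH to be normal to HR, so HR runs along (−sin 9°, cos 9°); with |HR| = 25.3, R = (36.2, 35.4). Then |NR| = |R − N| = 35.7.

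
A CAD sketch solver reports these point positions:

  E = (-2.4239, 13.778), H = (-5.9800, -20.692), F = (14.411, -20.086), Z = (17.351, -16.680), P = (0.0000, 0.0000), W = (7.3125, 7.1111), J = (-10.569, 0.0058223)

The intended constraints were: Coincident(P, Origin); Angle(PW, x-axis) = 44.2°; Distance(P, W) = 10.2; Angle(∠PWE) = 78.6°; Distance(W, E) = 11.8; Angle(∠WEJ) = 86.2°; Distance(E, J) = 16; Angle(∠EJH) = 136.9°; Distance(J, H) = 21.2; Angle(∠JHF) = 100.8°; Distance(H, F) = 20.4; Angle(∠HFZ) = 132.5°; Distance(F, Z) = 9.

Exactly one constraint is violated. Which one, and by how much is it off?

Distance(F, Z) = 9 — off by 4.50.

P = (0.00, 0.00) ✓; PW at 44.20° ✓; |PW| = 10.20 ✓; ∠PWE = 78.60° ✓; |WE| = 11.80 ✓; ∠WEJ = 86.20° ✓; |EJ| = 16.00 ✓; ∠EJH = 136.9° ✓; |JH| = 21.20 ✓; ∠JHF = 100.8° ✓; |HF| = 20.40 ✓; ∠HFZ = 132.5° ✓; |FZ| = 4.499 ✗.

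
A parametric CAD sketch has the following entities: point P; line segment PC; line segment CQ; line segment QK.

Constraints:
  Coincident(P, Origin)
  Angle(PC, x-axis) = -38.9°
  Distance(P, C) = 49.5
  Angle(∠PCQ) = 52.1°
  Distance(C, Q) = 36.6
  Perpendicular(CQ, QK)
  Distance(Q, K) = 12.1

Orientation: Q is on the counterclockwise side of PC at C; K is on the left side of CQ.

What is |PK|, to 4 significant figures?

27.66

∠PCQ = 52.1°, so CQ runs at -38.9° + (180° − 52.1°) = 89.00° from the x-axis; with |CQ| = 36.6, Q = C + 36.6·(cos 89.00°, sin 89.00°) = (39.16, 5.510). The perpendicularity gives QK at right angles to CQ; with |QK| = 12.1 on the left of CQ, K = Q + 12.1·(-0.9998, 0.01745) = (27.06, 5.721). Then |PK| = |K − P| = 27.66.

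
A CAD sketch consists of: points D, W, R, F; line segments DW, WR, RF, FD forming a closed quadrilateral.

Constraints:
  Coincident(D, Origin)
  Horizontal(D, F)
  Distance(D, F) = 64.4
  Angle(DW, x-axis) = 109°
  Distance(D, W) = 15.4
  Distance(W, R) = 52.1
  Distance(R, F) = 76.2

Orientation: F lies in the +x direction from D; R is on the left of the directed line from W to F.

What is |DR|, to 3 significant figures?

63.8

Checks: |WR| = 52.10 ✓; |RF| = 76.20 ✓.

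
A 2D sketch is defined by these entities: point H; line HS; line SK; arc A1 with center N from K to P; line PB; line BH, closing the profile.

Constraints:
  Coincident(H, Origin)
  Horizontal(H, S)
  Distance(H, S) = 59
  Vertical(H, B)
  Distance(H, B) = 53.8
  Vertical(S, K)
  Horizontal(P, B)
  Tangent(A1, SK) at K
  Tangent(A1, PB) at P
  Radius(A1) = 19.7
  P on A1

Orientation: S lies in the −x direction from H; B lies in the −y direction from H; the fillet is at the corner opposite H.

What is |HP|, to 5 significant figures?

66.625

H is at the origin; H and S share the same y with |HS| = 59.0 and S on the −x side, so S = (-59.000, 0.0000). H and B share the same x with |HB| = 53.8 and B on the −y side, so B = (0.0000, -53.800). The virtual corner opposite H is at (-59.000, -53.800). The tangent condition forces NK to be normal to SK and A1 meets PB tangentially, so NP is at right angles to PB, with radius 19.7, so the center N sits 19.7 in from both sides at N = (-39.300, -34.100). That places the tangent points at K = (-59.000, -34.100) on SK and P = (-39.300, -53.800) on PB. Then |HP| = |P − H| = 66.625.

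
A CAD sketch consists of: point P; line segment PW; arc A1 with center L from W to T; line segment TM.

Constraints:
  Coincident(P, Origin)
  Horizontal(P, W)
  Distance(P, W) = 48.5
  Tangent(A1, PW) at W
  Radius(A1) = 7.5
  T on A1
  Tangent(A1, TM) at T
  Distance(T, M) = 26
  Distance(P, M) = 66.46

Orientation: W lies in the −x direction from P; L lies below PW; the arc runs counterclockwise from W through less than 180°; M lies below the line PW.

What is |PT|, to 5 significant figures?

56.419

Checks: ∠(LW, WP) = 90.00° ✓; |LT| = 7.500 ✓; ∠(LT, TM) = 90.00° ✓; |TM| = 26.00 ✓; |PM| = 66.46 ✓.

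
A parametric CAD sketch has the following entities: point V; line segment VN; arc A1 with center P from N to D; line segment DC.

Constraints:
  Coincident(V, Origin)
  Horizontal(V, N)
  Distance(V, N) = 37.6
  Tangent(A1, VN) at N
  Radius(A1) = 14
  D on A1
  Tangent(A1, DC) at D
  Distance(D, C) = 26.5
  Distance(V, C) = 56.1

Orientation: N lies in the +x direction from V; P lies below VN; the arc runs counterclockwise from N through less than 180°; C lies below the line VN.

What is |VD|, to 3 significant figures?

31.4

Checks: V = (0.00, 0.00) ✓; |VN| = 37.60 ✓; |PD| = 14.00 ✓; ∠(PD, DC) = 90.00° ✓; |DC| = 26.50 ✓; |VC| = 56.10 ✓.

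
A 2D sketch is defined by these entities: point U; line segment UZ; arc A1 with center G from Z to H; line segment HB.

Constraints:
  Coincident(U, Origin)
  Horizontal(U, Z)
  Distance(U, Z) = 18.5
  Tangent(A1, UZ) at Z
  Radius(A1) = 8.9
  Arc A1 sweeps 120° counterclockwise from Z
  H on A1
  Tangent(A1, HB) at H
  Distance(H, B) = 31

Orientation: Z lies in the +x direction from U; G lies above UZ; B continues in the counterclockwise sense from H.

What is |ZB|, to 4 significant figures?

40.95

U is at the origin; UZ is horizontal with |UZ| = 18.5 and Z on the +x side, so Z = (18.50, 0.000). Tangency of A1 to UZ means the radius GZ is perpendicular to UZ, so G = Z + (0, 8.9) = (18.50, 8.900). On A1, Z sits at bearing -90° from G; a 120° counterclockwise sweep puts H at bearing 30°, so H = G + 8.9·(cos 30°, sin 30°) = (26.21, 13.35). Tangency of A1 to HB means the radius GH is perpendicular to HB, so HB runs along (−sin 30°, cos 30°); with |HB| = 31.0, B = (10.71, 40.20). Then |ZB| = |B − Z| = 40.95.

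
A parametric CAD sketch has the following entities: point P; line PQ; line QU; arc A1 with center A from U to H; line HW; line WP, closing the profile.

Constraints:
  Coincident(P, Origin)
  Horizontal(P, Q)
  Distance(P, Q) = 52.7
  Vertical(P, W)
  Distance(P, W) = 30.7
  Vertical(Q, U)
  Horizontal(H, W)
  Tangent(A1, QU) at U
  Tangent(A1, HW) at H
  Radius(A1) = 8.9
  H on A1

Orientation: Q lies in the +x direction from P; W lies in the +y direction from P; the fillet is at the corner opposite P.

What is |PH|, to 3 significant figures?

53.5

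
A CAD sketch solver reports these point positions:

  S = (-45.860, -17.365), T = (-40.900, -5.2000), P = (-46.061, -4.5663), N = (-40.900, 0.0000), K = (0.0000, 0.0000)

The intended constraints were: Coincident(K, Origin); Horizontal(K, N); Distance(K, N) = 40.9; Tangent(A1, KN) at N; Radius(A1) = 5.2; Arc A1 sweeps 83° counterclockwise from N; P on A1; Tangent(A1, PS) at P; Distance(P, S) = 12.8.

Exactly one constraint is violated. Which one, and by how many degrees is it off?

Tangent(A1, PS) at P — off by 7.90°.

K = (0.00, 0.00) ✓; K.y = 0.00, N.y = 0.00 ✓; |KN| = 40.90 ✓; ∠(TN, NK) = 90.00° ✓; |TN| = 5.200 ✓; bearing(T→P) − bearing(T→N) = 83.00° ✓; |TP| = 5.200 ✓; ∠(TP, PS) = 82.10° ✗; |PS| = 12.80 ✓.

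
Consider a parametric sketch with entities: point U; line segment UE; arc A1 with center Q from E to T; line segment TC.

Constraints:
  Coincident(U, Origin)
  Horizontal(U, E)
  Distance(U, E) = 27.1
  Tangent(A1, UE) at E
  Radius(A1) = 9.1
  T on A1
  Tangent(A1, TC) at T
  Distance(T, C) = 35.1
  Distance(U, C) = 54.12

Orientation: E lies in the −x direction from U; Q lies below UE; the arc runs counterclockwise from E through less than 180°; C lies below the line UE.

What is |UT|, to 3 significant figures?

37.6

Checks: U = (0.00, 0.00) ✓; ∠(QE, EU) = 90.00° ✓; |QT| = 9.100 ✓; ∠(QT, TC) = 90.00° ✓; |TC| = 35.10 ✓; |UC| = 54.12 ✓.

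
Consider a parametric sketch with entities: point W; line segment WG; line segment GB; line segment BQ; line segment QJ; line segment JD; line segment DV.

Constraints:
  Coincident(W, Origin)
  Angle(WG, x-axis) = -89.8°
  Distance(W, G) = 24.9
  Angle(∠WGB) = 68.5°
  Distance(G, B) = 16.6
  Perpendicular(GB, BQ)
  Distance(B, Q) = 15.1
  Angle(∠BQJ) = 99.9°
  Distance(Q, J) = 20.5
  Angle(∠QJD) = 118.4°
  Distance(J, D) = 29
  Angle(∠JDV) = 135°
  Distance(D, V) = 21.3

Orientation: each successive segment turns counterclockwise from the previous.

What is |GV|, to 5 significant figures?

31.681

W is at the origin; WG runs at -89.8° with length 24.9, so G = (0.086917, -24.900). ∠WGB = 68.5° gives GB at 21.700° from the x-axis; with |GB| = 16.6, B = (15.511, -18.762). GB ⟂ BQ, so BQ runs at 111.70°; with |BQ| = 15.1, Q = (9.9273, -4.7322). ∠BQJ = 99.9° gives QJ at -168.20° from the x-axis; with |QJ| = 20.5, J = (-10.139, -8.9243). ∠QJD = 118.4° gives JD at -106.60° from the x-axis; with |JD| = 29.0, D = (-18.424, -36.716). ∠JDV = 135.0° gives DV at -61.600° from the x-axis; with |DV| = 21.3, V = (-8.2936, -55.452). Then |GV| = |V − G| = 31.681.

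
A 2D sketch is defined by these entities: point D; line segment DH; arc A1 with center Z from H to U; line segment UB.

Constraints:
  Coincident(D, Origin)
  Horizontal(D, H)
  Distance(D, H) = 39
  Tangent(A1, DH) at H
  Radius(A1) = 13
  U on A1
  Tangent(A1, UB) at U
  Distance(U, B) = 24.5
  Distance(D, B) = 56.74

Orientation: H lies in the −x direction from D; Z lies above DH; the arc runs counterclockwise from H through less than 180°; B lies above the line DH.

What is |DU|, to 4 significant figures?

33.70

D is at the origin; DH is horizontal with |DH| = 39.0 and H on the −x side, so H = (-39.00, 0.000). Since A1 is tangent to DH there, ZH ⟂ DH, so Z = H + (0, 13) = (-39.00, 13.00). Since ZU ⟂ UB (tangency), |ZB| = √(13.0² + 24.5²) = 27.74 regardless of where U sits on A1. So B lies on both circle(D, 56.74) and circle(Z, 27.74); the above-DH intersection is B = (-39.50, 40.73). U is the foot of the tangent from B: U = (-27.63, 19.30).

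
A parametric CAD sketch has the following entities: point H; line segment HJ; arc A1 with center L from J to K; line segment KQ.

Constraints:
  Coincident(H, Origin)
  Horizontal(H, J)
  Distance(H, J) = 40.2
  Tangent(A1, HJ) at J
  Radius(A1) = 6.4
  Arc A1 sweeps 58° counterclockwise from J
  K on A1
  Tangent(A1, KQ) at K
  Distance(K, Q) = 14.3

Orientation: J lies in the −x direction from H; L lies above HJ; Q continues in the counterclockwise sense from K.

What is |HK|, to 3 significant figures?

34.9

H is at the origin; HJ is horizontal with |HJ| = 40.2 and J on the −x side, so J = (-40.2, 0.00). The tangent condition forces LJ to be normal to HJ, so L = J + (0, 6.4) = (-40.2, 6.40). On A1, J sits at bearing -90° from L; a 58° counterclockwise sweep puts K at bearing -32°, so K = L + 6.4·(cos -32°, sin -32°) = (-34.8, 3.01). Then |HK| = |K − H| = 34.9.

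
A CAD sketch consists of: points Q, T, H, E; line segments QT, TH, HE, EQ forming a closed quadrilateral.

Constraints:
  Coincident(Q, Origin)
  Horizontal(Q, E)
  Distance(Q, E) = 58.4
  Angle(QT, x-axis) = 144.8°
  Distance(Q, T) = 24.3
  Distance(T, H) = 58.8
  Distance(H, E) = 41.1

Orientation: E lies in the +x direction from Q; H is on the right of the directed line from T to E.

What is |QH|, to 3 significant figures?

34.7

Q is at the origin; QE is horizontal with |QE| = 58.4 and E in +x, so E = (58.4, 0). QT runs at 144.8° with |QT| = 24.3, so T = (-19.9, 14.0). H is determined by |TH| = 58.8 and |HE| = 41.1 together: it lies at the intersection of circle(T, 58.8) and circle(E, 41.1). With |TE| = 79.5, the foot of the radical line on TE is 50.9 from T and the perpendicular offset is √(58.8² − 50.9²) = 29.5. Taking the right-of-TE solution: H = (25.0, -24.0).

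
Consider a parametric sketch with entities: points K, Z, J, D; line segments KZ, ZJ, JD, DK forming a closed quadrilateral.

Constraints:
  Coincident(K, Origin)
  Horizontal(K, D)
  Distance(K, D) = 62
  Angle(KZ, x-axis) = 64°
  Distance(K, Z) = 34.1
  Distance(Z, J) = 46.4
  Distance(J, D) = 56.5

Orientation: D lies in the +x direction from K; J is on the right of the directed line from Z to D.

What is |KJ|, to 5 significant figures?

16.947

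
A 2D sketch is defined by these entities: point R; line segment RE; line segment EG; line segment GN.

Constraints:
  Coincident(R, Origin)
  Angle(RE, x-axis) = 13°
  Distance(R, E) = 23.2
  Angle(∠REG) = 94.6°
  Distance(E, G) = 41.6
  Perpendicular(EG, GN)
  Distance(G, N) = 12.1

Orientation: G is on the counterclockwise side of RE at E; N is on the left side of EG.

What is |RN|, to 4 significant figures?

44.84

∠REG = 94.6°, so EG runs at 13.0° + (180° − 94.6°) = 98.40° from the x-axis; with |EG| = 41.6, G = E + 41.6·(cos 98.40°, sin 98.40°) = (16.53, 46.37). EG ⟂ GN; with |GN| = 12.1 on the left of EG, N = G + 12.1·(-0.9893, -0.1461) = (4.558, 44.60). Then |RN| = |N − R| = 44.84.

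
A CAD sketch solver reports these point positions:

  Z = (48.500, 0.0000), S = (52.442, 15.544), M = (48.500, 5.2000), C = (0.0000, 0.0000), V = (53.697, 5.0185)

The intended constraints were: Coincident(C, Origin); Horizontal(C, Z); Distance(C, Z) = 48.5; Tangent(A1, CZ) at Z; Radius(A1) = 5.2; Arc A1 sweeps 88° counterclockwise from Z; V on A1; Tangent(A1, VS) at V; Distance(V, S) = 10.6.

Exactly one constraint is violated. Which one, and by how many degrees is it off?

Tangent(A1, VS) at V — off by 8.80°.

C = (0.00, 0.00) ✓; C.y = 0.00, Z.y = 0.00 ✓; |CZ| = 48.50 ✓; ∠(MZ, ZC) = 90.00° ✓; |MZ| = 5.200 ✓; bearing(M→V) − bearing(M→Z) = 88.00° ✓; |MV| = 5.200 ✓; ∠(MV, VS) = 81.20° ✗; |VS| = 10.60 ✓.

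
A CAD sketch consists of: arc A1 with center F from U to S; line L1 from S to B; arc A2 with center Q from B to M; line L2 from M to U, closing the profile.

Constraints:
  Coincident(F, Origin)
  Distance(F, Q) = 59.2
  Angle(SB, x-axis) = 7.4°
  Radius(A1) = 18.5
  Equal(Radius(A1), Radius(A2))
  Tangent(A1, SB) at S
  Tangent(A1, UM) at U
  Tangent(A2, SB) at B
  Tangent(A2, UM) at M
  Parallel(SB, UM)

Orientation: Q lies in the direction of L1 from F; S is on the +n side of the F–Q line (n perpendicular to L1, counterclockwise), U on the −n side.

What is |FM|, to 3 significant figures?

62.0

The slot axis is L1's direction at 7.4°, so u = (cos 7.4°, sin 7.4°) = (0.992, 0.129) and n = (−sin 7.4°, cos 7.4°) = (-0.129, 0.992). F is at the origin and Q lies 59.2 along u from F, so Q = 59.2·u = (58.7, 7.62). Tangency of A1 to both parallel lines with radius 18.5 puts S and U at F ± 18.5·n: S = (-2.38, 18.3), U = (2.38, -18.3). Equal radii place B and M the same way about Q: B = Q + 18.5·n = (56.3, 26.0), M = Q − 18.5·n = (61.1, -10.7). Then |FM| = |M − F| = 62.0.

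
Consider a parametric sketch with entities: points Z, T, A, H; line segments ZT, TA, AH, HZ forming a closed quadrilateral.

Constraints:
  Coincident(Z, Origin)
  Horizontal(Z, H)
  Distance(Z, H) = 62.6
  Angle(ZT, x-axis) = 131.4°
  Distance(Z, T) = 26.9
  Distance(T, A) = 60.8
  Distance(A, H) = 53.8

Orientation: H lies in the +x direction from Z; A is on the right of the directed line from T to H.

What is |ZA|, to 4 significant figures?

34.16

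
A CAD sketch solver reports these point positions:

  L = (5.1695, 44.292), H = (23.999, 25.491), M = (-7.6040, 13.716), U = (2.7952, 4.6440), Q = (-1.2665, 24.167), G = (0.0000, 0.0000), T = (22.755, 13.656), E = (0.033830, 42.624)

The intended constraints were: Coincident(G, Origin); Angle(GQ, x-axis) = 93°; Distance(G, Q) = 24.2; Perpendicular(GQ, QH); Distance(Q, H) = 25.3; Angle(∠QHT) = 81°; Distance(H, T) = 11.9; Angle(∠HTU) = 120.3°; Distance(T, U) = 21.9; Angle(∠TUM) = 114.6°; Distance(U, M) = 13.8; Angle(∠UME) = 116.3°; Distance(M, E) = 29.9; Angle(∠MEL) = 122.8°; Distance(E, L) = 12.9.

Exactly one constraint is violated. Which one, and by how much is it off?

Distance(E, L) = 12.9 — off by 7.50.

G = (0.00, 0.00) ✓; GQ at 93.00° ✓; |GQ| = 24.20 ✓; ∠(GQ, QH) = 90.00° ✓; |QH| = 25.30 ✓; ∠QHT = 81.00° ✓; |HT| = 11.90 ✓; ∠HTU = 120.3° ✓; |TU| = 21.90 ✓; ∠TUM = 114.6° ✓; |UM| = 13.80 ✓; ∠UME = 116.3° ✓; |ME| = 29.90 ✓; ∠MEL = 122.8° ✓; |EL| = 5.400 ✗.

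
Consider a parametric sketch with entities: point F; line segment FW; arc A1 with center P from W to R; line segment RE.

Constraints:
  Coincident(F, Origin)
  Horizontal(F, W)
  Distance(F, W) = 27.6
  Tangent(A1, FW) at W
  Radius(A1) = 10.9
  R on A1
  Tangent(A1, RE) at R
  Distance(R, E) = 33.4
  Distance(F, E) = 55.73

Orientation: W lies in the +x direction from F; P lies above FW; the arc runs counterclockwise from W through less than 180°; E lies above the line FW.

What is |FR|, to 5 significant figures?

40.446

F is at the origin; F and W share the same y with |FW| = 27.6 and W on the +x side, so W = (27.600, 0.0000). Since A1 is tangent to FW there, PW ⟂ FW, so P = W + (0, 10.9) = (27.600, 10.900). Since PR ⟂ RE (tangency), |PE| = √(10.9² + 33.4²) = 35.134 regardless of where R sits on A1. So E lies on both circle(F, 55.73) and circle(P, 35.134); the above-FW intersection is E = (31.774, 45.785). R is the foot of the tangent from E: R = (38.291, 13.027).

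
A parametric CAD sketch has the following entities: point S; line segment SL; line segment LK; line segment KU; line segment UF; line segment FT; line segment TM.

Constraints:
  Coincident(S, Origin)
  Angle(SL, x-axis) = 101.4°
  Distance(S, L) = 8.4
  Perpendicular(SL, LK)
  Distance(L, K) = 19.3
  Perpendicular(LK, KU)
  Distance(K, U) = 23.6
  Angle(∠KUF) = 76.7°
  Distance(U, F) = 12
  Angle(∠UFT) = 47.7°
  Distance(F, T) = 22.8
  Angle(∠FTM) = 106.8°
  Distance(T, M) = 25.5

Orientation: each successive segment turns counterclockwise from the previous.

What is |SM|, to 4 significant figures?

48.84

∠UFT = 47.7° gives FT at 157.0° from the x-axis; with |FT| = 22.8, T = (-26.00, -4.792). ∠FTM = 106.8° gives TM at -129.8° from the x-axis; with |TM| = 25.5, M = (-42.32, -24.38). Then |SM| = |M − S| = 48.84.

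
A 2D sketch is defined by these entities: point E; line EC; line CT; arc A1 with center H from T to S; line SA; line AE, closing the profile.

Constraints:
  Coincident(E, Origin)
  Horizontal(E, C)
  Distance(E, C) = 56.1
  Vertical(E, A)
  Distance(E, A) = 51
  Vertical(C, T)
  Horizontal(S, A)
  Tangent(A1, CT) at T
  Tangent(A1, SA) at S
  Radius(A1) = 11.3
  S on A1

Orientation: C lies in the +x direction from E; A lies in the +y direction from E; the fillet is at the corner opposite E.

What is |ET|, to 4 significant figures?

68.73

E is at the origin; E and C share the same y with |EC| = 56.1 and C on the +x side, so C = (56.10, 0.000). EA is vertical with |EA| = 51.0 and A on the +y side, so A = (0.000, 51.00). The virtual corner opposite E is at (56.10, 51.00). The tangent condition forces HT to be normal to CT and the tangent condition forces HS to be normal to SA, with radius 11.3, so the center H sits 11.3 in from both sides at H = (44.80, 39.70). That places the tangent points at T = (56.10, 39.70) on CT and S = (44.80, 51.00) on SA. Then |ET| = |T − E| = 68.73.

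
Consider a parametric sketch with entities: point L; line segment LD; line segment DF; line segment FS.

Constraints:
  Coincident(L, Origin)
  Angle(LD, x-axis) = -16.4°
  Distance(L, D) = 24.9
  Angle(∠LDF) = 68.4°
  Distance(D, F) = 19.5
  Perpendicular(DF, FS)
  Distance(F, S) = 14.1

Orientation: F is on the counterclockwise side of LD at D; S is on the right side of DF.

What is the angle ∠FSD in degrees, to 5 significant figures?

54.130°

L is at the origin; LD runs at -16.4° with length 24.9, so D = 24.9·(cos -16.4°, sin -16.4°) = (23.887, -7.0303). ∠LDF = 68.4°, so DF runs at -16.4° + (180° − 68.4°) = 95.200° from the x-axis; with |DF| = 19.5, F = D + 19.5·(cos 95.200°, sin 95.200°) = (22.120, 12.389). DF is perpendicular to FS; with |FS| = 14.1 on the right of DF, S = F + 14.1·(0.99588, 0.090633) = (36.162, 13.667). Then cos ∠FSD = SF·SD / (|SF||SD|), giving 54.130°.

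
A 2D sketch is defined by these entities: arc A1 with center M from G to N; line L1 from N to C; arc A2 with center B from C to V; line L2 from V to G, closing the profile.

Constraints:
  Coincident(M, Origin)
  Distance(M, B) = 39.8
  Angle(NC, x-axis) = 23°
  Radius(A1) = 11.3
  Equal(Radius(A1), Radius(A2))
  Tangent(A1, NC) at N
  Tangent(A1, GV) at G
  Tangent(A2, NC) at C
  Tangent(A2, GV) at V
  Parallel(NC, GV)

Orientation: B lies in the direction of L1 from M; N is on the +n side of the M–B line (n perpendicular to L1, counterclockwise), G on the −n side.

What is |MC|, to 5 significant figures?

41.373

Tangency of A1 to both parallel lines with radius 11.3 puts N and G at M ± 11.3·n: N = (-4.4153, 10.402), G = (4.4153, -10.402). Equal radii place C and V the same way about B: C = B + 11.3·n = (32.221, 25.953), V = B − 11.3·n = (41.051, 5.1494). Then |MC| = |C − M| = 41.373.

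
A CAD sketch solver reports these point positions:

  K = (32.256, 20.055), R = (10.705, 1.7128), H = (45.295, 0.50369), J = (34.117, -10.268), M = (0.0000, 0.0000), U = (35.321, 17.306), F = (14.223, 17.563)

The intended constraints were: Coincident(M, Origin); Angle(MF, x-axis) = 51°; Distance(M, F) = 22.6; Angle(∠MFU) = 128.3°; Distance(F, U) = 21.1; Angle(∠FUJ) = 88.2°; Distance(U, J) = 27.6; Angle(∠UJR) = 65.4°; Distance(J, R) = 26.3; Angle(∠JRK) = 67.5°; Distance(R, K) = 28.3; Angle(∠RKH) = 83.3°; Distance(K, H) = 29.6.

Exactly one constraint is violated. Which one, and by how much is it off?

Distance(K, H) = 29.6 — off by 6.10.

M = (0.00, 0.00) ✓; MF at 51.00° ✓; |MF| = 22.60 ✓; ∠MFU = 128.3° ✓; |FU| = 21.10 ✓; ∠FUJ = 88.20° ✓; |UJ| = 27.60 ✓; ∠UJR = 65.40° ✓; |JR| = 26.30 ✓; ∠JRK = 67.50° ✓; |RK| = 28.30 ✓; ∠RKH = 83.30° ✓; |KH| = 23.50 ✗.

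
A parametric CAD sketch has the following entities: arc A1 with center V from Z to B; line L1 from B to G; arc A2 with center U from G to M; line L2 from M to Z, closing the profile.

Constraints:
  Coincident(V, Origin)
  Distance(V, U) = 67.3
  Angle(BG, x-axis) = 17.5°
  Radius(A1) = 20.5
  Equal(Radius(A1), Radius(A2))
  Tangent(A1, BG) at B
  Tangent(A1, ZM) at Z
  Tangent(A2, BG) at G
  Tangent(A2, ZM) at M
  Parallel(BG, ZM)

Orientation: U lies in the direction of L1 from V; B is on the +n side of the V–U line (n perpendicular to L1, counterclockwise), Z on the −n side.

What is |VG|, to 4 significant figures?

70.35

The slot axis is L1's direction at 17.5°, so u = (cos 17.5°, sin 17.5°) = (0.9537, 0.3007) and n = (−sin 17.5°, cos 17.5°) = (-0.3007, 0.9537). V is at the origin and U lies 67.3 along u from V, so U = 67.3·u = (64.19, 20.24). Tangency of A1 to both parallel lines with radius 20.5 puts B and Z at V ± 20.5·n: B = (-6.164, 19.55), Z = (6.164, -19.55). Equal radii place G and M the same way about U: G = U + 20.5·n = (58.02, 39.79), M = U − 20.5·n = (70.35, 0.6863). Then |VG| = |G − V| = 70.35.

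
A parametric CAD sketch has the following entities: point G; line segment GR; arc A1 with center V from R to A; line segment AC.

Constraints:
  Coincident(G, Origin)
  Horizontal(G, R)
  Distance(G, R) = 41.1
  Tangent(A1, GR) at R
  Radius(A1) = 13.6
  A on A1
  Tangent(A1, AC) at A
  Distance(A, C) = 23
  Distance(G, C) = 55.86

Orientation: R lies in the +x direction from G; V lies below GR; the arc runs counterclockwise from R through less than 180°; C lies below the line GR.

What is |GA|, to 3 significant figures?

34.8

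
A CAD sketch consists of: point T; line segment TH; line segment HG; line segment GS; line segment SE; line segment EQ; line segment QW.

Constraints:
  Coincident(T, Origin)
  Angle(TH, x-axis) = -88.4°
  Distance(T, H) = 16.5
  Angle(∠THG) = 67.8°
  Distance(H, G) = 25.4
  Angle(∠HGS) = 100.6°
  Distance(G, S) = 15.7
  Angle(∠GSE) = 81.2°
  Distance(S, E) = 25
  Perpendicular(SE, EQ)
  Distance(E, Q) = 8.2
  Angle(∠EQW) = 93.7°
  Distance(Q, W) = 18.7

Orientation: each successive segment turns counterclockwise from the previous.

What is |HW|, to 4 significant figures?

22.53

SE is perpendicular to EQ, so EQ runs at -68.00°; with |EQ| = 8.2, Q = (0.007752, -7.926). ∠EQW = 93.7° gives QW at 18.30° from the x-axis; with |QW| = 18.7, W = (17.76, -2.055). Then |HW| = |W − H| = 22.53.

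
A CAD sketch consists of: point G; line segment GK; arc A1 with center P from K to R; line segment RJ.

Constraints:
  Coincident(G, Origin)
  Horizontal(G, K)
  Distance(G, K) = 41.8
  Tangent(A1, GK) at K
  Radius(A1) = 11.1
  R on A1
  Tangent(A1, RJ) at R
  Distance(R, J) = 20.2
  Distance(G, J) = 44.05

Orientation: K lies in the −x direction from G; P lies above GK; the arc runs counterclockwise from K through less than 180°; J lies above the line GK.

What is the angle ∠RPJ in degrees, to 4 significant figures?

61.21°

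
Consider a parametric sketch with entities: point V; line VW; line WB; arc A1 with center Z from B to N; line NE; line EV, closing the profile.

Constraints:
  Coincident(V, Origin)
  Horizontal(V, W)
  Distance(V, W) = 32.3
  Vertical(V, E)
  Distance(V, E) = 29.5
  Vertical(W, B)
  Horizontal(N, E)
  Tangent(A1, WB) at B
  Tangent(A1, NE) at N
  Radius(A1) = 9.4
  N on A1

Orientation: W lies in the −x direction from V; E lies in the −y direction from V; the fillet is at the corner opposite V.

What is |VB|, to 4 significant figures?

38.04

The virtual corner opposite V is at (-32.30, -29.50). A1 meets WB tangentially, so ZB is at right angles to WB and since A1 is tangent to NE there, ZN ⟂ NE, with radius 9.4, so the center Z sits 9.4 in from both sides at Z = (-22.90, -20.10). That places the tangent points at B = (-32.30, -20.10) on WB and N = (-22.90, -29.50) on NE. Then |VB| = |B − V| = 38.04.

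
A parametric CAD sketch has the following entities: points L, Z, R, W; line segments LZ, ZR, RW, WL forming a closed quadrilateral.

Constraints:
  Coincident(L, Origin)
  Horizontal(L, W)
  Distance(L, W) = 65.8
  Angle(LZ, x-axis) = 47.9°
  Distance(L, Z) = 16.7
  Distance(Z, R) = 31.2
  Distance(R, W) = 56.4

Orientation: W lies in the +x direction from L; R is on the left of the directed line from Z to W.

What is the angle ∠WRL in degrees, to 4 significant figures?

78.01°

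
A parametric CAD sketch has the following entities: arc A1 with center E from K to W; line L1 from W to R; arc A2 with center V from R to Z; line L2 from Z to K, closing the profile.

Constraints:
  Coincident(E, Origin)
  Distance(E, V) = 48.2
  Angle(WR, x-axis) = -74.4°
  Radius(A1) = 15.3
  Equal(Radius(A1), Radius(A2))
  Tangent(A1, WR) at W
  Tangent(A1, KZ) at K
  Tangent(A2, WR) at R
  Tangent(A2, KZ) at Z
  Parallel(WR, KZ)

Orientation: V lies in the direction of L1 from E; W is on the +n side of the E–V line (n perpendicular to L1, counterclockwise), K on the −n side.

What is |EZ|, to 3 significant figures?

50.6

The slot axis is L1's direction at -74.4°, so u = (cos -74.4°, sin -74.4°) = (0.269, -0.963) and n = (−sin -74.4°, cos -74.4°) = (0.963, 0.269). E is at the origin and V lies 48.2 along u from E, so V = 48.2·u = (13.0, -46.4). Tangency of A1 to both parallel lines with radius 15.3 puts W and K at E ± 15.3·n: W = (14.7, 4.11), K = (-14.7, -4.11). Equal radii place R and Z the same way about V: R = V + 15.3·n = (27.7, -42.3), Z = V − 15.3·n = (-1.77, -50.5). Then |EZ| = |Z − E| = 50.6.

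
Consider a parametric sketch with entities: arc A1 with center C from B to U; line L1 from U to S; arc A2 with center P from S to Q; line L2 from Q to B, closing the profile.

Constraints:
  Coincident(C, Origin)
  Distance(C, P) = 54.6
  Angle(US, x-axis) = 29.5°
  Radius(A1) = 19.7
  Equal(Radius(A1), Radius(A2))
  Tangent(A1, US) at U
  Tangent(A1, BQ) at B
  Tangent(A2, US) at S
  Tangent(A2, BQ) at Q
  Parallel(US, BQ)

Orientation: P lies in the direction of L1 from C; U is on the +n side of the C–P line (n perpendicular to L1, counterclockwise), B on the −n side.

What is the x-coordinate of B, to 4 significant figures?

9.701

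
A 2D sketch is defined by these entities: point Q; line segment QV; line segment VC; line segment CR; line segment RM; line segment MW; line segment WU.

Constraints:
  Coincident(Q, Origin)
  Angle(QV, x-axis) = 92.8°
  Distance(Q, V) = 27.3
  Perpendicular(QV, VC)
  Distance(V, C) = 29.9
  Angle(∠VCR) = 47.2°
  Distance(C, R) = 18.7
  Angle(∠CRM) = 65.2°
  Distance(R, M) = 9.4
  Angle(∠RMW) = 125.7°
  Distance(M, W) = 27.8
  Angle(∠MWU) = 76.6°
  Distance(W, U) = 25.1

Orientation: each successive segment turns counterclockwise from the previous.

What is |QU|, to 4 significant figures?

53.83

Q is at the origin; QV runs at 92.8° with length 27.3, so V = (-1.334, 27.27). QV is perpendicular to VC, so VC runs at -177.2°; with |VC| = 29.9, C = (-31.20, 25.81). ∠VCR = 47.2° gives CR at -44.40° from the x-axis; with |CR| = 18.7, R = (-17.84, 12.72). ∠CRM = 65.2° gives RM at 70.40° from the x-axis; with |RM| = 9.4, M = (-14.68, 21.58). ∠RMW = 125.7° gives MW at 124.7° from the x-axis; with |MW| = 27.8, W = (-30.51, 44.43). ∠MWU = 76.6° gives WU at -131.9° from the x-axis; with |WU| = 25.1, U = (-47.27, 25.75). Then |QU| = |U − Q| = 53.83.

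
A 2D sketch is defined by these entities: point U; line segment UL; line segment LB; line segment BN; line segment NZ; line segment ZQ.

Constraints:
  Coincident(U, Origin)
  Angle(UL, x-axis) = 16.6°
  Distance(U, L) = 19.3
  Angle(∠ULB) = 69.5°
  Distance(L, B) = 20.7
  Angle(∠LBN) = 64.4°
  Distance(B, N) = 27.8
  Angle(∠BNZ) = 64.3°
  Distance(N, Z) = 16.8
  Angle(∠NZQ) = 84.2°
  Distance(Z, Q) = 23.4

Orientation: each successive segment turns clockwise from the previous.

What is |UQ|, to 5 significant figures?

21.843

∠BNZ = 64.3° gives NZ at 34.800° from the x-axis; with |NZ| = 16.8, Z = (6.6871, 8.1391). ∠NZQ = 84.2° gives ZQ at -61.000° from the x-axis; with |ZQ| = 23.4, Q = (18.032, -12.327). Then |UQ| = |Q − U| = 21.843.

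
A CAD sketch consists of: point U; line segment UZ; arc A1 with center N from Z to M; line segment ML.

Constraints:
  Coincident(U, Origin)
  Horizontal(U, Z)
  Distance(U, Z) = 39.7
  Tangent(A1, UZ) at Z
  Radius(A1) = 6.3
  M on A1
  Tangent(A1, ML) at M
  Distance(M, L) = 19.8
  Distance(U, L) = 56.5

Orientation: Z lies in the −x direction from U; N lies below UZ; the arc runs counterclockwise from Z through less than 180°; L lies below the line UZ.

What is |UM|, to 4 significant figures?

45.96

U is at the origin; UZ is horizontal with |UZ| = 39.7 and Z on the −x side, so Z = (-39.70, 0.000). A1 meets UZ tangentially, so NZ is at right angles to UZ, so N = Z + (0, -6.3) = (-39.70, -6.300). Since NM ⟂ ML (tangency), |NL| = √(6.3² + 19.8²) = 20.78 regardless of where M sits on A1. So L lies on both circle(U, 56.5) and circle(N, 20.78); the below-UZ intersection is L = (-51.39, -23.48). M is the foot of the tangent from L: M = (-45.74, -4.501).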